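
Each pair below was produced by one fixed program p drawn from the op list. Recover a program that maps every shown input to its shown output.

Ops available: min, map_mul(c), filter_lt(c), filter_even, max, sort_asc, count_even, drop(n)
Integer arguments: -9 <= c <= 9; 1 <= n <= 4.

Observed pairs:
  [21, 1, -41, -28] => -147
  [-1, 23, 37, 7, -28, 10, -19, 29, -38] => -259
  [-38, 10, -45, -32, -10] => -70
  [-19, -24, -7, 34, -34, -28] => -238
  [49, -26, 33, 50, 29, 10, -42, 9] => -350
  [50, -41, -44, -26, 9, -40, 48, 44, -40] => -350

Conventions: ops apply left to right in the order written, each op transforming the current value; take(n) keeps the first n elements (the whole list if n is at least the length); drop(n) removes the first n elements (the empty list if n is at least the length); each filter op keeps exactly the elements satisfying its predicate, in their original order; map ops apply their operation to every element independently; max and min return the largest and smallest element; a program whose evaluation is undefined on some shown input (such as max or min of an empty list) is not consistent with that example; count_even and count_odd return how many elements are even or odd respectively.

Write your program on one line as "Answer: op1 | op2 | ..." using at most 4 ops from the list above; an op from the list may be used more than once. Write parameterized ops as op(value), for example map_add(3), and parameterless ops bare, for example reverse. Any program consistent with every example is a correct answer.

sort_asc | map_mul(-7) | filter_lt(-2) | min

Check, running the answer program on each example:
  [21, 1, -41, -28] -> [-41, -28, 1, 21] -> [287, 196, -7, -147] -> [-7, -147] -> -147
  [-1, 23, 37, 7, -28, 10, -19, 29, -38] -> [-38, -28, -19, -1, 7, 10, 23, 29, 37] -> [266, 196, 133, 7, -49, -70, -161, -203, -259] -> [-49, -70, -161, -203, -259] -> -259
  [-38, 10, -45, -32, -10] -> [-45, -38, -32, -10, 10] -> [315, 266, 224, 70, -70] -> [-70] -> -70
  [-19, -24, -7, 34, -34, -28] -> [-34, -28, -24, -19, -7, 34] -> [238, 196, 168, 133, 49, -238] -> [-238] -> -238
  [49, -26, 33, 50, 29, 10, -42, 9] -> [-42, -26, 9, 10, 29, 33, 49, 50] -> [294, 182, -63, -70, -203, -231, -343, -350] -> [-63, -70, -203, -231, -343, -350] -> -350
  [50, -41, -44, -26, 9, -40, 48, 44, -40] -> [-44, -41, -40, -40, -26, 9, 44, 48, 50] -> [308, 287, 280, 280, 182, -63, -308, -336, -350] -> [-63, -308, -336, -350] -> -350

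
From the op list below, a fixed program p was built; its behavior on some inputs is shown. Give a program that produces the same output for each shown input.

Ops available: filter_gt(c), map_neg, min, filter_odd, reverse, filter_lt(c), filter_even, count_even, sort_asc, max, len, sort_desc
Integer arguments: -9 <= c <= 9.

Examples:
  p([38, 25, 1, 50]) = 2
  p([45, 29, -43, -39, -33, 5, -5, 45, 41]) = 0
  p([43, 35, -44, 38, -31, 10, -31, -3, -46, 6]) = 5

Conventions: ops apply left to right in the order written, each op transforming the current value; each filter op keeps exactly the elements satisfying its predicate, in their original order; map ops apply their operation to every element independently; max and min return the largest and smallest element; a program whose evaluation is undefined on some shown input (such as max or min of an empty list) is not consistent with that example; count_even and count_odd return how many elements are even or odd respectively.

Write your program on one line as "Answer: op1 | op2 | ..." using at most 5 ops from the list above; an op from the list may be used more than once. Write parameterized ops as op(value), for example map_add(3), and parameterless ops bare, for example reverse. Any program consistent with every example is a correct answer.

map_neg | reverse | filter_even | len

Check, running the answer program on each example:
  [38, 25, 1, 50] -> [-38, -25, -1, -50] -> [-50, -1, -25, -38] -> [-50, -38] -> 2
  [45, 29, -43, -39, -33, 5, -5, 45, 41] -> [-45, -29, 43, 39, 33, -5, 5, -45, -41] -> [-41, -45, 5, -5, 33, 39, 43, -29, -45] -> [] -> 0
  [43, 35, -44, 38, -31, 10, -31, -3, -46, 6] -> [-43, -35, 44, -38, 31, -10, 31, 3, 46, -6] -> [-6, 46, 3, 31, -10, 31, -38, 44, -35, -43] -> [-6, 46, -10, -38, 44] -> 5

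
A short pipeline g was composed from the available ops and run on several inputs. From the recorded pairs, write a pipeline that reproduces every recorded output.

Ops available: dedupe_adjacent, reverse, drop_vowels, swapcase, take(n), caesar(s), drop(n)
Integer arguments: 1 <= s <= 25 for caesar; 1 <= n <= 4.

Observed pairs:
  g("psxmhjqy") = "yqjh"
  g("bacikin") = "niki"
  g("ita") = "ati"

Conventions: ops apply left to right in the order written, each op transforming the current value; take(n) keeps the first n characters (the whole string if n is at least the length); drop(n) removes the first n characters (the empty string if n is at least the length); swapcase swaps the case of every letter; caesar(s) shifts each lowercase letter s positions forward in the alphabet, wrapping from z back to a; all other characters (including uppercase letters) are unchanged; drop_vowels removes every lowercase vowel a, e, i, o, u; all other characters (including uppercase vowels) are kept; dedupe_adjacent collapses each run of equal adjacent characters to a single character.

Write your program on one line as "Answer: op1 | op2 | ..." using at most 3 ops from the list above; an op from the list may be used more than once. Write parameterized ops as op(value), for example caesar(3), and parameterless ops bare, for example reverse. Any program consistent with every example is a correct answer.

reverse | take(4)

Check, running the answer program on each example:
  "psxmhjqy" -> "yqjhmxsp" -> "yqjh"
  "bacikin" -> "nikicab" -> "niki"
  "ita" -> "ati" -> "ati"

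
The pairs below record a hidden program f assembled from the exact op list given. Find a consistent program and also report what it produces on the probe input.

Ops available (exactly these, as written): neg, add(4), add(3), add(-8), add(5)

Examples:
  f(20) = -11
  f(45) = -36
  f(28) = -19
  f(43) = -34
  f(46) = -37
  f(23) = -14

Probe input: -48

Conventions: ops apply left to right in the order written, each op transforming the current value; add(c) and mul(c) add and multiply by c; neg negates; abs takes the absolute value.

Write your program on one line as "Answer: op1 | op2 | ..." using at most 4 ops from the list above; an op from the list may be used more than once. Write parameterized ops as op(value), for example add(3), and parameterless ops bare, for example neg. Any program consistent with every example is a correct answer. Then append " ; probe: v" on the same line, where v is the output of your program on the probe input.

neg | add(5) | add(4) ; probe: 57

Check, running the answer program on each example:
  20 -> -20 -> -15 -> -11
  45 -> -45 -> -40 -> -36
  28 -> -28 -> -23 -> -19
  43 -> -43 -> -38 -> -34
  46 -> -46 -> -41 -> -37
  23 -> -23 -> -18 -> -14
  probe: -48 -> 48 -> 53 -> 57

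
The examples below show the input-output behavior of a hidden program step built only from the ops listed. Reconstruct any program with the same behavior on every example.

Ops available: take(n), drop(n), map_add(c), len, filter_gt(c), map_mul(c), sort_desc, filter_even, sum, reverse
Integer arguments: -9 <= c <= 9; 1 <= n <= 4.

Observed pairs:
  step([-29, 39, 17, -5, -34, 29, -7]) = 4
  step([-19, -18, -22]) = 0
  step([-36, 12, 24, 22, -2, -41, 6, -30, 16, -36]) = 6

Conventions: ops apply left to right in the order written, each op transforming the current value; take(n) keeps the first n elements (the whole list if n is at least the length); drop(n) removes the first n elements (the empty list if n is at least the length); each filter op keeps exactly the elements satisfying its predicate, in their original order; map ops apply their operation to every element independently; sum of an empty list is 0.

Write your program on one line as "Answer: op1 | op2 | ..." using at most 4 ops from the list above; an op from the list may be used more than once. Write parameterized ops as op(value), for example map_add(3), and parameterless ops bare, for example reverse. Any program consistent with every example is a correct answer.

filter_gt(-6) | sort_desc | len

Check, running the answer program on each example:
  [-29, 39, 17, -5, -34, 29, -7] -> [39, 17, -5, 29] -> [39, 29, 17, -5] -> 4
  [-19, -18, -22] -> [] -> [] -> 0
  [-36, 12, 24, 22, -2, -41, 6, -30, 16, -36] -> [12, 24, 22, -2, 6, 16] -> [24, 22, 16, 12, 6, -2] -> 6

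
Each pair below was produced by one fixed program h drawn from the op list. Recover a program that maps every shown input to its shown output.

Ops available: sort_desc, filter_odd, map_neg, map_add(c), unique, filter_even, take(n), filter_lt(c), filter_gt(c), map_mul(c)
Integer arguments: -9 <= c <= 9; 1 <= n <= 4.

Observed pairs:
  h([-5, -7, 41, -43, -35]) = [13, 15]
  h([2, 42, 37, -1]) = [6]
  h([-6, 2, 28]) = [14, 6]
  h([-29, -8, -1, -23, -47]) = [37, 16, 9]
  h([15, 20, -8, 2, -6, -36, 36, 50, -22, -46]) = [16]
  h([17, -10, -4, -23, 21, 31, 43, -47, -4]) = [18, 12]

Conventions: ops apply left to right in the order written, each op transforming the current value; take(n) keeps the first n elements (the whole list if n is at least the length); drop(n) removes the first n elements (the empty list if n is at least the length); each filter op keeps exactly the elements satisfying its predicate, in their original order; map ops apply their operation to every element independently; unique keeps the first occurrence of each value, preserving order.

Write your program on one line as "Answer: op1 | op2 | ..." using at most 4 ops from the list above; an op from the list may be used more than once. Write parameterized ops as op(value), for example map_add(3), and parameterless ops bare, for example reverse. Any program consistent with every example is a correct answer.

map_neg | take(3) | map_add(8) | filter_gt(4)

Check, running the answer program on each example:
  [-5, -7, 41, -43, -35] -> [5, 7, -41, 43, 35] -> [5, 7, -41] -> [13, 15, -33] -> [13, 15]
  [2, 42, 37, -1] -> [-2, -42, -37, 1] -> [-2, -42, -37] -> [6, -34, -29] -> [6]
  [-6, 2, 28] -> [6, -2, -28] -> [6, -2, -28] -> [14, 6, -20] -> [14, 6]
  [-29, -8, -1, -23, -47] -> [29, 8, 1, 23, 47] -> [29, 8, 1] -> [37, 16, 9] -> [37, 16, 9]
  [15, 20, -8, 2, -6, -36, 36, 50, -22, -46] -> [-15, -20, 8, -2, 6, 36, -36, -50, 22, 46] -> [-15, -20, 8] -> [-7, -12, 16] -> [16]
  [17, -10, -4, -23, 21, 31, 43, -47, -4] -> [-17, 10, 4, 23, -21, -31, -43, 47, 4] -> [-17, 10, 4] -> [-9, 18, 12] -> [18, 12]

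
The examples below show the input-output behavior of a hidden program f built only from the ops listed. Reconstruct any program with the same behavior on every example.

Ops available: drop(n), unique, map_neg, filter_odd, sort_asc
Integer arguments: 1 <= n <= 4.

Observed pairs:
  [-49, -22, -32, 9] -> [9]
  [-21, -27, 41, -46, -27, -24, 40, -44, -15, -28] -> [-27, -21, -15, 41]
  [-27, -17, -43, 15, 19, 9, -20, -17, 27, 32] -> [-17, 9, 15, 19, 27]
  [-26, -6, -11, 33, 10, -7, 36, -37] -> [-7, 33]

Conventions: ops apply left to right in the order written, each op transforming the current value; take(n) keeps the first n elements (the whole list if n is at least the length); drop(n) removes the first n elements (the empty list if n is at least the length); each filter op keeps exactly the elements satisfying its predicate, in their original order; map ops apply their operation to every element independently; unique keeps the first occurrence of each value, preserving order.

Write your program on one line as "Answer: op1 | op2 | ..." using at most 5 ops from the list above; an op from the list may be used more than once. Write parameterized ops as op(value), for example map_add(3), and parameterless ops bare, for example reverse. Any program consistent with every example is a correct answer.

sort_asc | drop(3) | filter_odd | unique

Check, running the answer program on each example:
  [-49, -22, -32, 9] -> [-49, -32, -22, 9] -> [9] -> [9] -> [9]
  [-21, -27, 41, -46, -27, -24, 40, -44, -15, -28] -> [-46, -44, -28, -27, -27, -24, -21, -15, 40, 41] -> [-27, -27, -24, -21, -15, 40, 41] -> [-27, -27, -21, -15, 41] -> [-27, -21, -15, 41]
  [-27, -17, -43, 15, 19, 9, -20, -17, 27, 32] -> [-43, -27, -20, -17, -17, 9, 15, 19, 27, 32] -> [-17, -17, 9, 15, 19, 27, 32] -> [-17, -17, 9, 15, 19, 27] -> [-17, 9, 15, 19, 27]
  [-26, -6, -11, 33, 10, -7, 36, -37] -> [-37, -26, -11, -7, -6, 10, 33, 36] -> [-7, -6, 10, 33, 36] -> [-7, 33] -> [-7, 33]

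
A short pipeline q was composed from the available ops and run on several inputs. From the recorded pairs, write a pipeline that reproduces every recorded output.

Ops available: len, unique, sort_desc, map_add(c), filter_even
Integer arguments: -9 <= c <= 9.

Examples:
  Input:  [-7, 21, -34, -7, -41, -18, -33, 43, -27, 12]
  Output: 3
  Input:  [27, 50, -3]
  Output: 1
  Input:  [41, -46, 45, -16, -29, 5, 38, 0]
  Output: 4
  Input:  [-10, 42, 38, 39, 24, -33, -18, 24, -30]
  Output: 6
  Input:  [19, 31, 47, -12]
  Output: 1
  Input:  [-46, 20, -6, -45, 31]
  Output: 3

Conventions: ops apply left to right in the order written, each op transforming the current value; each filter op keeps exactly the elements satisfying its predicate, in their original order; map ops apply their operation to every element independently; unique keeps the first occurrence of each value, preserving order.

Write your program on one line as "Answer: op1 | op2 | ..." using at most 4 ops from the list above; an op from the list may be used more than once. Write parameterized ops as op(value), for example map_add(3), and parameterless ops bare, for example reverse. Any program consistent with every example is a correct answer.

filter_even | unique | sort_desc | len

Check, running the answer program on each example:
  [-7, 21, -34, -7, -41, -18, -33, 43, -27, 12] -> [-34, -18, 12] -> [-34, -18, 12] -> [12, -18, -34] -> 3
  [27, 50, -3] -> [50] -> [50] -> [50] -> 1
  [41, -46, 45, -16, -29, 5, 38, 0] -> [-46, -16, 38, 0] -> [-46, -16, 38, 0] -> [38, 0, -16, -46] -> 4
  [-10, 42, 38, 39, 24, -33, -18, 24, -30] -> [-10, 42, 38, 24, -18, 24, -30] -> [-10, 42, 38, 24, -18, -30] -> [42, 38, 24, -10, -18, -30] -> 6
  [19, 31, 47, -12] -> [-12] -> [-12] -> [-12] -> 1
  [-46, 20, -6, -45, 31] -> [-46, 20, -6] -> [-46, 20, -6] -> [20, -6, -46] -> 3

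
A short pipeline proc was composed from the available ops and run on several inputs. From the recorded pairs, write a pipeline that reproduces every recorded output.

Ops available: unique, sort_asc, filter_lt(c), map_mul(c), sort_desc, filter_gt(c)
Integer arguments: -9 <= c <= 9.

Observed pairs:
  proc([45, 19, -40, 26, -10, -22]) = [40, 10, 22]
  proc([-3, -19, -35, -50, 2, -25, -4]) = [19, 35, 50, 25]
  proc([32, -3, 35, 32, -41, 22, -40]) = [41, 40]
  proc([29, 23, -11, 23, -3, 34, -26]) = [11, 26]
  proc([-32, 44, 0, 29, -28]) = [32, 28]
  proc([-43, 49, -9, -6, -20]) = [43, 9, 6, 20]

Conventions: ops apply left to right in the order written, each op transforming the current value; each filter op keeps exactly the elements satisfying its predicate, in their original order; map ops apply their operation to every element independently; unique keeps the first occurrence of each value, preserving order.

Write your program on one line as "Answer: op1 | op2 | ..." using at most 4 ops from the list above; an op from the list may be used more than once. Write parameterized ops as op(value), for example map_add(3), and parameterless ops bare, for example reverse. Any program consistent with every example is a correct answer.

unique | map_mul(-1) | filter_gt(-3) | filter_gt(5)

Check, running the answer program on each example:
  [45, 19, -40, 26, -10, -22] -> [45, 19, -40, 26, -10, -22] -> [-45, -19, 40, -26, 10, 22] -> [40, 10, 22] -> [40, 10, 22]
  [-3, -19, -35, -50, 2, -25, -4] -> [-3, -19, -35, -50, 2, -25, -4] -> [3, 19, 35, 50, -2, 25, 4] -> [3, 19, 35, 50, -2, 25, 4] -> [19, 35, 50, 25]
  [32, -3, 35, 32, -41, 22, -40] -> [32, -3, 35, -41, 22, -40] -> [-32, 3, -35, 41, -22, 40] -> [3, 41, 40] -> [41, 40]
  [29, 23, -11, 23, -3, 34, -26] -> [29, 23, -11, -3, 34, -26] -> [-29, -23, 11, 3, -34, 26] -> [11, 3, 26] -> [11, 26]
  [-32, 44, 0, 29, -28] -> [-32, 44, 0, 29, -28] -> [32, -44, 0, -29, 28] -> [32, 0, 28] -> [32, 28]
  [-43, 49, -9, -6, -20] -> [-43, 49, -9, -6, -20] -> [43, -49, 9, 6, 20] -> [43, 9, 6, 20] -> [43, 9, 6, 20]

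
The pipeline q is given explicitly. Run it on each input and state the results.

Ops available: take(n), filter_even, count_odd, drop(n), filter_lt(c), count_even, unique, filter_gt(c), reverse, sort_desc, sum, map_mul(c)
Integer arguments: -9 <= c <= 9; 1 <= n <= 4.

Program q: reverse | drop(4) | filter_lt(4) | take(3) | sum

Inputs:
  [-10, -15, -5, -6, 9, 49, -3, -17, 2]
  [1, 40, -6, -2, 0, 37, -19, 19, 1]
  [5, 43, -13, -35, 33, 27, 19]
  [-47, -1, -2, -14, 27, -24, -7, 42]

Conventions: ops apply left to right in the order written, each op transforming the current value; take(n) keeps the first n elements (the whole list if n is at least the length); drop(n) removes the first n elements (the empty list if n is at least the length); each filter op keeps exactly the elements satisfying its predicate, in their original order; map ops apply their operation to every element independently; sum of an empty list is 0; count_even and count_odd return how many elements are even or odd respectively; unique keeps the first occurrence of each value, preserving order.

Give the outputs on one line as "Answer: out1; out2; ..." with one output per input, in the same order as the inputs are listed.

Execution, op by op:
  [-10, -15, -5, -6, 9, 49, -3, -17, 2] -> [2, -17, -3, 49, 9, -6, -5, -15, -10] -> [9, -6, -5, -15, -10] -> [-6, -5, -15, -10] -> [-6, -5, -15] -> -26
  [1, 40, -6, -2, 0, 37, -19, 19, 1] -> [1, 19, -19, 37, 0, -2, -6, 40, 1] -> [0, -2, -6, 40, 1] -> [0, -2, -6, 1] -> [0, -2, -6] -> -8
  [5, 43, -13, -35, 33, 27, 19] -> [19, 27, 33, -35, -13, 43, 5] -> [-13, 43, 5] -> [-13] -> [-13] -> -13
  [-47, -1, -2, -14, 27, -24, -7, 42] -> [42, -7, -24, 27, -14, -2, -1, -47] -> [-14, -2, -1, -47] -> [-14, -2, -1, -47] -> [-14, -2, -1] -> -17

-26; -8; -13; -17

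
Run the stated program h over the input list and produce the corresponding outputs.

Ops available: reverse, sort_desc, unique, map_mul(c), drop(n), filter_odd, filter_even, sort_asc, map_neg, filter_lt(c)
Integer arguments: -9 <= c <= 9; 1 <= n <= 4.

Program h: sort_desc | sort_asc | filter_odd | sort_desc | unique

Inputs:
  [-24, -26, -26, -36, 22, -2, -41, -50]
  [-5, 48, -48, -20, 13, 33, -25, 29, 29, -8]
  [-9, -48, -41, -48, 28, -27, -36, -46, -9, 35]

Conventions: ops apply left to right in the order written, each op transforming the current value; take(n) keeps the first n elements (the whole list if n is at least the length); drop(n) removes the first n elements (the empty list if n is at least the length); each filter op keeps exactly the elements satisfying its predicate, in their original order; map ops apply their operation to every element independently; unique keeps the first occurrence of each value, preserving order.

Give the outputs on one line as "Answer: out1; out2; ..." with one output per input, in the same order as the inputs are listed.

Execution, op by op:
  [-24, -26, -26, -36, 22, -2, -41, -50] -> [22, -2, -24, -26, -26, -36, -41, -50] -> [-50, -41, -36, -26, -26, -24, -2, 22] -> [-41] -> [-41] -> [-41]
  [-5, 48, -48, -20, 13, 33, -25, 29, 29, -8] -> [48, 33, 29, 29, 13, -5, -8, -20, -25, -48] -> [-48, -25, -20, -8, -5, 13, 29, 29, 33, 48] -> [-25, -5, 13, 29, 29, 33] -> [33, 29, 29, 13, -5, -25] -> [33, 29, 13, -5, -25]
  [-9, -48, -41, -48, 28, -27, -36, -46, -9, 35] -> [35, 28, -9, -9, -27, -36, -41, -46, -48, -48] -> [-48, -48, -46, -41, -36, -27, -9, -9, 28, 35] -> [-41, -27, -9, -9, 35] -> [35, -9, -9, -27, -41] -> [35, -9, -27, -41]

[-41]; [33, 29, 13, -5, -25]; [35, -9, -27, -41]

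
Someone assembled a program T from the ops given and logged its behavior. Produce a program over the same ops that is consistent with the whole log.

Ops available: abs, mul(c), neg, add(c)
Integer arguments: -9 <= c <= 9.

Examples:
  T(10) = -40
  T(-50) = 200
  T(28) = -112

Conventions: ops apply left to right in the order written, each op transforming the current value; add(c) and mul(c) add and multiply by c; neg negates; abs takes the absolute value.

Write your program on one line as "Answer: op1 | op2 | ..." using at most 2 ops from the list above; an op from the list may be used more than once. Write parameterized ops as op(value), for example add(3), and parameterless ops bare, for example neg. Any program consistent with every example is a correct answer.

mul(4) | neg

Check, running the answer program on each example:
  10 -> 40 -> -40
  -50 -> -200 -> 200
  28 -> 112 -> -112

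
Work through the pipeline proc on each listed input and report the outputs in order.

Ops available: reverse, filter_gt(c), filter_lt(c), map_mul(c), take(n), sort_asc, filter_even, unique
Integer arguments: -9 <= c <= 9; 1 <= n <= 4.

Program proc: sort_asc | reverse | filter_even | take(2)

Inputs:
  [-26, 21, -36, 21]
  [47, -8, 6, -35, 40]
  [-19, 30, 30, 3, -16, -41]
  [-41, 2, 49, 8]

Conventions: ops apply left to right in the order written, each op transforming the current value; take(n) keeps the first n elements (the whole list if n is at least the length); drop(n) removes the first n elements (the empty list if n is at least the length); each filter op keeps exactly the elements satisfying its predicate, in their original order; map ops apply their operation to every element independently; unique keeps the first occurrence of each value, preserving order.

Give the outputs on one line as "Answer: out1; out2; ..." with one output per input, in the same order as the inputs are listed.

[-26, -36]; [40, 6]; [30, 30]; [8, 2]

Execution, op by op:
  [-26, 21, -36, 21] -> [-36, -26, 21, 21] -> [21, 21, -26, -36] -> [-26, -36] -> [-26, -36]
  [47, -8, 6, -35, 40] -> [-35, -8, 6, 40, 47] -> [47, 40, 6, -8, -35] -> [40, 6, -8] -> [40, 6]
  [-19, 30, 30, 3, -16, -41] -> [-41, -19, -16, 3, 30, 30] -> [30, 30, 3, -16, -19, -41] -> [30, 30, -16] -> [30, 30]
  [-41, 2, 49, 8] -> [-41, 2, 8, 49] -> [49, 8, 2, -41] -> [8, 2] -> [8, 2]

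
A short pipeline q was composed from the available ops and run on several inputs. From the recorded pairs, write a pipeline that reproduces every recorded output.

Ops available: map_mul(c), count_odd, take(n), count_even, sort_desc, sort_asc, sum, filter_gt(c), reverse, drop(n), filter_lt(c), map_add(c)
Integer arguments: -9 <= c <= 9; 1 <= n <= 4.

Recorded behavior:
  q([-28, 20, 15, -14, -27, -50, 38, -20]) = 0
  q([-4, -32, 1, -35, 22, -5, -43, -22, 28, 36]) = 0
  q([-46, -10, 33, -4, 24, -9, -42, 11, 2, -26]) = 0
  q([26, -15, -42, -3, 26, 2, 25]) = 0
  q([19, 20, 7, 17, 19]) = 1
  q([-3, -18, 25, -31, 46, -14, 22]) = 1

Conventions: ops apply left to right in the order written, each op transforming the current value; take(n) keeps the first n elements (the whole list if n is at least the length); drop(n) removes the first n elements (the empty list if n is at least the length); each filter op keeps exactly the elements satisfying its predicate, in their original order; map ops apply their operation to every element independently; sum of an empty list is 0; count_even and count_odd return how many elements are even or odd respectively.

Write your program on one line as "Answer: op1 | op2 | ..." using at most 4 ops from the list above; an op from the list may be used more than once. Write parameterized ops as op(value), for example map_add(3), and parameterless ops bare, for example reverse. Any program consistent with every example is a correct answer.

take(1) | map_add(2) | count_odd

Check, running the answer program on each example:
  [-28, 20, 15, -14, -27, -50, 38, -20] -> [-28] -> [-26] -> 0
  [-4, -32, 1, -35, 22, -5, -43, -22, 28, 36] -> [-4] -> [-2] -> 0
  [-46, -10, 33, -4, 24, -9, -42, 11, 2, -26] -> [-46] -> [-44] -> 0
  [26, -15, -42, -3, 26, 2, 25] -> [26] -> [28] -> 0
  [19, 20, 7, 17, 19] -> [19] -> [21] -> 1
  [-3, -18, 25, -31, 46, -14, 22] -> [-3] -> [-1] -> 1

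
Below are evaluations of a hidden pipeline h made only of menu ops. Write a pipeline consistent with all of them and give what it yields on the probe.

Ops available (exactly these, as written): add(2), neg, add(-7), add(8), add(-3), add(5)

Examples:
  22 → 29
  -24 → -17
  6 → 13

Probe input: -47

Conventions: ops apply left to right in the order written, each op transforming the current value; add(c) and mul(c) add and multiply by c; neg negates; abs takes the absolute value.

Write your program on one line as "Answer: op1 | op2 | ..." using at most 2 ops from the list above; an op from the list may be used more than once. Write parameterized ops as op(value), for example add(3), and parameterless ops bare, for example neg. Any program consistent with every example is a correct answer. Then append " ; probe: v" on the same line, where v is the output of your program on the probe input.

add(2) | add(5) ; probe: -40

Check, running the answer program on each example:
  22 -> 24 -> 29
  -24 -> -22 -> -17
  6 -> 8 -> 13
  probe: -47 -> -45 -> -40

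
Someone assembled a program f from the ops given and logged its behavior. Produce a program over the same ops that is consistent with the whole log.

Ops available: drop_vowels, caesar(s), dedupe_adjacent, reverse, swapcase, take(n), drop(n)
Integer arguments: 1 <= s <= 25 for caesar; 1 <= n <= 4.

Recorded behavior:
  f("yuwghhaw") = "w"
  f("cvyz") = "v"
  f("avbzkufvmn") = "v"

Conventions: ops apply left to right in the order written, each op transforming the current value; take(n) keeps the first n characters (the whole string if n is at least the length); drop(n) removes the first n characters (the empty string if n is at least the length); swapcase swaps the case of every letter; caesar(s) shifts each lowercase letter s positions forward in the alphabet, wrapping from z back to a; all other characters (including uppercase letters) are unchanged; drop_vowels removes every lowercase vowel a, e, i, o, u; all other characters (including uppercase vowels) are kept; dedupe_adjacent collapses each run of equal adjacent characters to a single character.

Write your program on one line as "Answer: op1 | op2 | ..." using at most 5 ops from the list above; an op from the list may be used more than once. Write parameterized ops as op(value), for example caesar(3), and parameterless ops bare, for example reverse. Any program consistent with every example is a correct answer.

take(4) | drop(1) | drop_vowels | take(1)

Check, running the answer program on each example:
  "yuwghhaw" -> "yuwg" -> "uwg" -> "wg" -> "w"
  "cvyz" -> "cvyz" -> "vyz" -> "vyz" -> "v"
  "avbzkufvmn" -> "avbz" -> "vbz" -> "vbz" -> "v"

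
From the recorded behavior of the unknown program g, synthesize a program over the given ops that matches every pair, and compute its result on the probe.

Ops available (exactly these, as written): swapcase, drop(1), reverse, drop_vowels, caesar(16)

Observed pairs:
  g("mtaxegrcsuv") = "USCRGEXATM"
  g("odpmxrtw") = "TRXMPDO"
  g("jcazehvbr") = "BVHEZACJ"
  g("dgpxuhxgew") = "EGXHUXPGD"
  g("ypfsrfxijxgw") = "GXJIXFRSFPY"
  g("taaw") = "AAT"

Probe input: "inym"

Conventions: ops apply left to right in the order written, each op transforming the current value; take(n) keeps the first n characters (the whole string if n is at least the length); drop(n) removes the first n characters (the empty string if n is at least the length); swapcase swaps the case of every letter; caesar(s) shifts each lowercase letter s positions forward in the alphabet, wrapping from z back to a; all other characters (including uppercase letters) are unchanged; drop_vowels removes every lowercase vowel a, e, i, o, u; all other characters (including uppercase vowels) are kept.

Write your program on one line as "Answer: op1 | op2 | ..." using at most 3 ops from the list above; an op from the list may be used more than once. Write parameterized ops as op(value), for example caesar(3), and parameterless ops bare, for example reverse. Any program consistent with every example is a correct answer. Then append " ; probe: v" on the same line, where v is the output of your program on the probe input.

reverse | drop(1) | swapcase ; probe: "YNI"

Check, running the answer program on each example:
  "mtaxegrcsuv" -> "vuscrgexatm" -> "uscrgexatm" -> "USCRGEXATM"
  "odpmxrtw" -> "wtrxmpdo" -> "trxmpdo" -> "TRXMPDO"
  "jcazehvbr" -> "rbvhezacj" -> "bvhezacj" -> "BVHEZACJ"
  "dgpxuhxgew" -> "wegxhuxpgd" -> "egxhuxpgd" -> "EGXHUXPGD"
  "ypfsrfxijxgw" -> "wgxjixfrsfpy" -> "gxjixfrsfpy" -> "GXJIXFRSFPY"
  "taaw" -> "waat" -> "aat" -> "AAT"
  probe: "inym" -> "myni" -> "yni" -> "YNI"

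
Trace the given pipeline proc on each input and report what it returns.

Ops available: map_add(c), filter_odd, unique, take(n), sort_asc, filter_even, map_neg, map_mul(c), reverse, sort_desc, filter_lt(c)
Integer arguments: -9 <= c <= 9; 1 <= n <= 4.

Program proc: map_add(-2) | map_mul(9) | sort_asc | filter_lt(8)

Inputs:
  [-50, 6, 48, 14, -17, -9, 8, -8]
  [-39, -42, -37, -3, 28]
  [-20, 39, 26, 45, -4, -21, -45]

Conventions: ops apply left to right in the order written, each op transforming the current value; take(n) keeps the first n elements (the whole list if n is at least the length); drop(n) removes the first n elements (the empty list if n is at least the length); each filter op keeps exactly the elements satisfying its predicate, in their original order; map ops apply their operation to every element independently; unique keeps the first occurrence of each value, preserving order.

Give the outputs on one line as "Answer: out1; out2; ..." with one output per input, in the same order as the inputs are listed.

[-468, -171, -99, -90]; [-396, -369, -351, -45]; [-423, -207, -198, -54]

Execution, op by op:
  [-50, 6, 48, 14, -17, -9, 8, -8] -> [-52, 4, 46, 12, -19, -11, 6, -10] -> [-468, 36, 414, 108, -171, -99, 54, -90] -> [-468, -171, -99, -90, 36, 54, 108, 414] -> [-468, -171, -99, -90]
  [-39, -42, -37, -3, 28] -> [-41, -44, -39, -5, 26] -> [-369, -396, -351, -45, 234] -> [-396, -369, -351, -45, 234] -> [-396, -369, -351, -45]
  [-20, 39, 26, 45, -4, -21, -45] -> [-22, 37, 24, 43, -6, -23, -47] -> [-198, 333, 216, 387, -54, -207, -423] -> [-423, -207, -198, -54, 216, 333, 387] -> [-423, -207, -198, -54]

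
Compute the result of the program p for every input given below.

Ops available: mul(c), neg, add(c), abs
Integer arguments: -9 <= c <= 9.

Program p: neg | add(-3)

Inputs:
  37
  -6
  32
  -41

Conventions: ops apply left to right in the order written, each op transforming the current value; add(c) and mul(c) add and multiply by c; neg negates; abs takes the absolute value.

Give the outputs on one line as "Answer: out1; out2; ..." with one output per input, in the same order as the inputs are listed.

Execution, op by op:
  37 -> -37 -> -40
  -6 -> 6 -> 3
  32 -> -32 -> -35
  -41 -> 41 -> 38

-40; 3; -35; 38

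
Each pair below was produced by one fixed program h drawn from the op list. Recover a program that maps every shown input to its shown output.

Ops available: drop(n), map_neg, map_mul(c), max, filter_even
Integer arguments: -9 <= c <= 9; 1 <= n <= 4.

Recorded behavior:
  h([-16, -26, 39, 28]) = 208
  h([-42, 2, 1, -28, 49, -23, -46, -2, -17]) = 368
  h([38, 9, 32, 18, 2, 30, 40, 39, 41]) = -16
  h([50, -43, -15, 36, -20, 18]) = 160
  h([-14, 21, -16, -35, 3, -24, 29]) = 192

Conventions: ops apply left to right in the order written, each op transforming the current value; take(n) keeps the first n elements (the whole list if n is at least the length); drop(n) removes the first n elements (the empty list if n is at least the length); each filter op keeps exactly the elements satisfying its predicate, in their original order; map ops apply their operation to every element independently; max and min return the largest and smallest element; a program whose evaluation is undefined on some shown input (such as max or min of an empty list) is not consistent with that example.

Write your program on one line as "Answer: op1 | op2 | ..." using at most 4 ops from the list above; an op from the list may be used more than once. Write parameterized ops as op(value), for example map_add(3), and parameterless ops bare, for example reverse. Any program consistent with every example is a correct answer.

filter_even | drop(1) | map_mul(-8) | max

Check, running the answer program on each example:
  [-16, -26, 39, 28] -> [-16, -26, 28] -> [-26, 28] -> [208, -224] -> 208
  [-42, 2, 1, -28, 49, -23, -46, -2, -17] -> [-42, 2, -28, -46, -2] -> [2, -28, -46, -2] -> [-16, 224, 368, 16] -> 368
  [38, 9, 32, 18, 2, 30, 40, 39, 41] -> [38, 32, 18, 2, 30, 40] -> [32, 18, 2, 30, 40] -> [-256, -144, -16, -240, -320] -> -16
  [50, -43, -15, 36, -20, 18] -> [50, 36, -20, 18] -> [36, -20, 18] -> [-288, 160, -144] -> 160
  [-14, 21, -16, -35, 3, -24, 29] -> [-14, -16, -24] -> [-16, -24] -> [128, 192] -> 192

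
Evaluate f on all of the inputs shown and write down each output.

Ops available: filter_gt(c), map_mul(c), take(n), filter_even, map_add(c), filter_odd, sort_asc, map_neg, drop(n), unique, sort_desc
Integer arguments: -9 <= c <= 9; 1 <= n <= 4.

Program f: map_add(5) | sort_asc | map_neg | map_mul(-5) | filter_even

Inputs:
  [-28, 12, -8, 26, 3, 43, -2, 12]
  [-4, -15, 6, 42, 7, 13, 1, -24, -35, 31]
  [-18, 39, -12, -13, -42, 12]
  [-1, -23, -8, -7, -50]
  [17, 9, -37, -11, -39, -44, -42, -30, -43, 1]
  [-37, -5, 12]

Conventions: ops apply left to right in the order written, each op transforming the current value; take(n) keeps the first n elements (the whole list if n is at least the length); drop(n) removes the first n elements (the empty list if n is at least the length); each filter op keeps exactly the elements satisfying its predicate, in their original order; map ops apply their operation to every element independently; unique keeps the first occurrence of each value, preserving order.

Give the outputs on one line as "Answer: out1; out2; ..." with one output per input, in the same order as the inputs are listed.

Execution, op by op:
  [-28, 12, -8, 26, 3, 43, -2, 12] -> [-23, 17, -3, 31, 8, 48, 3, 17] -> [-23, -3, 3, 8, 17, 17, 31, 48] -> [23, 3, -3, -8, -17, -17, -31, -48] -> [-115, -15, 15, 40, 85, 85, 155, 240] -> [40, 240]
  [-4, -15, 6, 42, 7, 13, 1, -24, -35, 31] -> [1, -10, 11, 47, 12, 18, 6, -19, -30, 36] -> [-30, -19, -10, 1, 6, 11, 12, 18, 36, 47] -> [30, 19, 10, -1, -6, -11, -12, -18, -36, -47] -> [-150, -95, -50, 5, 30, 55, 60, 90, 180, 235] -> [-150, -50, 30, 60, 90, 180]
  [-18, 39, -12, -13, -42, 12] -> [-13, 44, -7, -8, -37, 17] -> [-37, -13, -8, -7, 17, 44] -> [37, 13, 8, 7, -17, -44] -> [-185, -65, -40, -35, 85, 220] -> [-40, 220]
  [-1, -23, -8, -7, -50] -> [4, -18, -3, -2, -45] -> [-45, -18, -3, -2, 4] -> [45, 18, 3, 2, -4] -> [-225, -90, -15, -10, 20] -> [-90, -10, 20]
  [17, 9, -37, -11, -39, -44, -42, -30, -43, 1] -> [22, 14, -32, -6, -34, -39, -37, -25, -38, 6] -> [-39, -38, -37, -34, -32, -25, -6, 6, 14, 22] -> [39, 38, 37, 34, 32, 25, 6, -6, -14, -22] -> [-195, -190, -185, -170, -160, -125, -30, 30, 70, 110] -> [-190, -170, -160, -30, 30, 70, 110]
  [-37, -5, 12] -> [-32, 0, 17] -> [-32, 0, 17] -> [32, 0, -17] -> [-160, 0, 85] -> [-160, 0]

[40, 240]; [-150, -50, 30, 60, 90, 180]; [-40, 220]; [-90, -10, 20]; [-190, -170, -160, -30, 30, 70, 110]; [-160, 0]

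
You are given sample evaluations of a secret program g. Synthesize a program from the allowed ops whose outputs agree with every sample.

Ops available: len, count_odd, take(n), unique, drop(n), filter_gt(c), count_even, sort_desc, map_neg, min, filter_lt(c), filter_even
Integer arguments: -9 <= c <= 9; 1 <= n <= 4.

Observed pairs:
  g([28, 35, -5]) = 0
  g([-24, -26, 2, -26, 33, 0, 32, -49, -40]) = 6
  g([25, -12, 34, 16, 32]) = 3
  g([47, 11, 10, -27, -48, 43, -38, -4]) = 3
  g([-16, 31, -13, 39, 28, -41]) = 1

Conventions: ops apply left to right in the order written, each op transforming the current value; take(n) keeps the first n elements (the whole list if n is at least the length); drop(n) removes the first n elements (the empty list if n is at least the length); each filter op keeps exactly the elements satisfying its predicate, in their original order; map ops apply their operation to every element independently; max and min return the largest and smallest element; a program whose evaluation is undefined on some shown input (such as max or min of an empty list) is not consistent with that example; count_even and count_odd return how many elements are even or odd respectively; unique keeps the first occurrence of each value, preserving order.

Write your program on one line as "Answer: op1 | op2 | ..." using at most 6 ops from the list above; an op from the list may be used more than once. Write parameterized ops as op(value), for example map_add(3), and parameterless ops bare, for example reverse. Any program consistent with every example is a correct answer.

sort_desc | filter_even | map_neg | drop(1) | len

Check, running the answer program on each example:
  [28, 35, -5] -> [35, 28, -5] -> [28] -> [-28] -> [] -> 0
  [-24, -26, 2, -26, 33, 0, 32, -49, -40] -> [33, 32, 2, 0, -24, -26, -26, -40, -49] -> [32, 2, 0, -24, -26, -26, -40] -> [-32, -2, 0, 24, 26, 26, 40] -> [-2, 0, 24, 26, 26, 40] -> 6
  [25, -12, 34, 16, 32] -> [34, 32, 25, 16, -12] -> [34, 32, 16, -12] -> [-34, -32, -16, 12] -> [-32, -16, 12] -> 3
  [47, 11, 10, -27, -48, 43, -38, -4] -> [47, 43, 11, 10, -4, -27, -38, -48] -> [10, -4, -38, -48] -> [-10, 4, 38, 48] -> [4, 38, 48] -> 3
  [-16, 31, -13, 39, 28, -41] -> [39, 31, 28, -13, -16, -41] -> [28, -16] -> [-28, 16] -> [16] -> 1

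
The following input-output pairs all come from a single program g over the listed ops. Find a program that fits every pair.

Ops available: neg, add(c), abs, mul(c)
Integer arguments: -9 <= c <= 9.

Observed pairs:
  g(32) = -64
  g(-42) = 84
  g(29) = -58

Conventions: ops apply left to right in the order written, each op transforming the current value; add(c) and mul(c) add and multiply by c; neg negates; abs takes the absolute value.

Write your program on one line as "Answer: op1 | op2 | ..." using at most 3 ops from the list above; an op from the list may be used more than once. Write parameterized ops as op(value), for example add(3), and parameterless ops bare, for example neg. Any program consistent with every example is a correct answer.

mul(2) | neg

Check, running the answer program on each example:
  32 -> 64 -> -64
  -42 -> -84 -> 84
  29 -> 58 -> -58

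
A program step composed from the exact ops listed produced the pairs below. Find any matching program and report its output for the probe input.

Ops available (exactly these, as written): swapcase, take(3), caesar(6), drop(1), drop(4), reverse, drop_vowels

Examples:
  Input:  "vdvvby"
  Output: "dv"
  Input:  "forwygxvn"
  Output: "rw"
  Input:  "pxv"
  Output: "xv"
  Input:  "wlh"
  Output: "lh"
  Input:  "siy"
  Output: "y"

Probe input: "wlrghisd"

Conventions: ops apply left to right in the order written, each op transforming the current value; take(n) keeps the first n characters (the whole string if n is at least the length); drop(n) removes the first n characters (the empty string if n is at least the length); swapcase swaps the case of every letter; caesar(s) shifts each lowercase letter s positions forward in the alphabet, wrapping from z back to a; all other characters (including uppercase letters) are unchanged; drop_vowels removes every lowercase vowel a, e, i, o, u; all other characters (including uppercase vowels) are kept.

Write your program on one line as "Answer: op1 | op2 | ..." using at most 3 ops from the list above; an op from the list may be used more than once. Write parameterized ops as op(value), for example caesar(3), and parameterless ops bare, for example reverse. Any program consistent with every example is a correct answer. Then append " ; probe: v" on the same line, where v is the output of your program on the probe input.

drop_vowels | take(3) | drop(1) ; probe: "lr"

Check, running the answer program on each example:
  "vdvvby" -> "vdvvby" -> "vdv" -> "dv"
  "forwygxvn" -> "frwygxvn" -> "frw" -> "rw"
  "pxv" -> "pxv" -> "pxv" -> "xv"
  "wlh" -> "wlh" -> "wlh" -> "lh"
  "siy" -> "sy" -> "sy" -> "y"
  probe: "wlrghisd" -> "wlrghsd" -> "wlr" -> "lr"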